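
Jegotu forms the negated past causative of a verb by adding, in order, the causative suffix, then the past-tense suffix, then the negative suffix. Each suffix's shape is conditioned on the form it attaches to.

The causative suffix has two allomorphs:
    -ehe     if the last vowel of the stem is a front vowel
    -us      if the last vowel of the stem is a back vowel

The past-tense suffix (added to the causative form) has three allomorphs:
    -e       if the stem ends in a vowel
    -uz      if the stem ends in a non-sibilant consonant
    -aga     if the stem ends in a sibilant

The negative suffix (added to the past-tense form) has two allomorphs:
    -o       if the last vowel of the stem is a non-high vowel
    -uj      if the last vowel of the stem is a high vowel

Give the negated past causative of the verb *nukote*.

*nukote* — last vowel /e/ (a front vowel) → -ehe → *nukoteehe*.
Since the final sound of the causative form *nukoteehe* is /e/ (a vowel), it takes -e, giving *nukoteehee*.
The past-tense form *nukoteehee*: last vowel = /e/, a non-high vowel → -o → *nukoteeheeo*.

nukoteeheeo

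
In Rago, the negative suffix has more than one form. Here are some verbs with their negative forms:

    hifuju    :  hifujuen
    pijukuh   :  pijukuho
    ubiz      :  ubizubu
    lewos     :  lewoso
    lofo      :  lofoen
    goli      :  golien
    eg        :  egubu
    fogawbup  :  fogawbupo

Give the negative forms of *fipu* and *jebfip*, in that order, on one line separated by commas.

The pattern is voicing of the final sound: -o when the stem ends in a voiceless consonant (*pijukuh*, *lewos*, *fogawbup*); -ubu when the stem ends in a voiced consonant (*ubiz*, *eg*); -en when the stem ends in a vowel (*hifuju*, *lofo*, *goli*).
*fipu*: final sound = /u/, a vowel → -en → *fipuen*.
*jebfip*: final sound = /p/, a voiceless consonant → -o → *jebfipo*.

fipuen, jebfipo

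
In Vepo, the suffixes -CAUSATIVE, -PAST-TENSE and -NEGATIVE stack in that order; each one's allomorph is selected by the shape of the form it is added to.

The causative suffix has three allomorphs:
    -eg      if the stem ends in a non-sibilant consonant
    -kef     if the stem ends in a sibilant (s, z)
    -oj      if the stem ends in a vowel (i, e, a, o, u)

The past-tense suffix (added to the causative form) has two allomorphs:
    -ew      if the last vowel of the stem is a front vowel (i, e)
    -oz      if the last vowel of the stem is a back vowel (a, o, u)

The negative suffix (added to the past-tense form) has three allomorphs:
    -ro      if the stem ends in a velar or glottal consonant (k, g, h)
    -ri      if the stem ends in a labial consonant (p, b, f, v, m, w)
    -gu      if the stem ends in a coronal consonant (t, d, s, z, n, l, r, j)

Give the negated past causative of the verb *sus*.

*sus* — final sound /s/ (a sibilant) → -kef → *suskef*.
The causative form *suskef*: last vowel = /e/, a front vowel → -ew → *suskefew*.
The past-tense form *suskefew*: final consonant = /w/, labial → -ri → *suskefewri*.

suskefewri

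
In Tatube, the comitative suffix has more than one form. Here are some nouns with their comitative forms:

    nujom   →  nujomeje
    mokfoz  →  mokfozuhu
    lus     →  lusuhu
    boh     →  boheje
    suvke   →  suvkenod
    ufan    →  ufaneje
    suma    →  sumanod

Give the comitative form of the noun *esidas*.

Looking at the final sound of each stem: -uhu when the stem ends in a sibilant (*mokfoz*, *lus*); -eje when the stem ends in a non-sibilant consonant (*nujom*, *boh*, *ufan*); -nod when the stem ends in a vowel (*suvke*, *suma*).
The final sound of *esidas* is /s/, which is a sibilant, so the suffix is -uhu, giving *esidasuhu*.

esidasuhu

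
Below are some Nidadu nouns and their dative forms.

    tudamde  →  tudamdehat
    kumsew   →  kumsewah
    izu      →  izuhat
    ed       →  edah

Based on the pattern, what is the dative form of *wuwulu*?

The suffix is conditioned by the final sound: -ah when the stem ends in a consonant (*kumsew*, *ed*); -hat when the stem ends in a vowel (*tudamde*, *izu*).
*wuwulu*: final sound = /u/, a vowel → -hat → *wuwuluhat*.

wuwuluhat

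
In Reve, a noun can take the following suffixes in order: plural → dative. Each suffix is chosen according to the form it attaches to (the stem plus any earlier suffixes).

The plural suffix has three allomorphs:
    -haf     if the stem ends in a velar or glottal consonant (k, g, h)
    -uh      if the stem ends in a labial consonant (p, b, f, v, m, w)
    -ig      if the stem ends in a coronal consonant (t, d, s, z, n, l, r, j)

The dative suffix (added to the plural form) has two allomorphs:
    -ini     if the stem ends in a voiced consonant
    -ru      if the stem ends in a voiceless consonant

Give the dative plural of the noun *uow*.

*uow* — final consonant /w/ (labial) → -uh → *uowuh*.
The plural form *uowuh*: final consonant = /h/, voiceless → -ru → *uowuhru*.

uowuhru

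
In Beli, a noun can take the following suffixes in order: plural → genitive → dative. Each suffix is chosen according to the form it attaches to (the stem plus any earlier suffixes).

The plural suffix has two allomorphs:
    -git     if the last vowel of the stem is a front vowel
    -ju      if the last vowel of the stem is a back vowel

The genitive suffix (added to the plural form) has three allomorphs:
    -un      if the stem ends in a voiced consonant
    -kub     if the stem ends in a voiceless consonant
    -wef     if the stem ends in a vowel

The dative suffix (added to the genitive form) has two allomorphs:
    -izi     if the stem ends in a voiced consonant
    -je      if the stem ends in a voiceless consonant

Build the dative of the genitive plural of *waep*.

*waep*: last vowel = /e/, a front vowel → -git → *waepgit*.
The final sound of the plural form *waepgit* is /t/, which is a voiceless consonant, so the genitive suffix is -kub, giving *waepgitkub*.
The genitive form *waepgitkub* — final consonant /b/ (voiced) → -izi → *waepgitkubizi*.

waepgitkubizi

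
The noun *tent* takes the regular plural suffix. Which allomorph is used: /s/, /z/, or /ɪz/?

The stem *tent* ends in a voiceless non-sibilant consonant.
The plural suffix surfaces as /ɪz/ after sibilants, /s/ after other voiceless consonants, and /z/ after other voiced sounds.
So the plural -s on *tent* is pronounced /s/.

/s/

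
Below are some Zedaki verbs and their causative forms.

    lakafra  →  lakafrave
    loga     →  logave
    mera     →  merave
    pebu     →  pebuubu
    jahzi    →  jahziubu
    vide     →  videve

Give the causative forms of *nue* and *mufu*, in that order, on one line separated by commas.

The pattern is height harmony: -ubu when the last vowel of the stem is a high vowel (*pebu*, *jahzi*); -ve when the last vowel of the stem is a non-high vowel (*lakafra*, *loga*, *mera*, *vide*).
*nue*: last vowel = /e/, a non-high vowel → -ve → *nueve*.
*mufu*: last vowel = /u/, a high vowel → -ubu → *mufuubu*.

nueve, mufuubu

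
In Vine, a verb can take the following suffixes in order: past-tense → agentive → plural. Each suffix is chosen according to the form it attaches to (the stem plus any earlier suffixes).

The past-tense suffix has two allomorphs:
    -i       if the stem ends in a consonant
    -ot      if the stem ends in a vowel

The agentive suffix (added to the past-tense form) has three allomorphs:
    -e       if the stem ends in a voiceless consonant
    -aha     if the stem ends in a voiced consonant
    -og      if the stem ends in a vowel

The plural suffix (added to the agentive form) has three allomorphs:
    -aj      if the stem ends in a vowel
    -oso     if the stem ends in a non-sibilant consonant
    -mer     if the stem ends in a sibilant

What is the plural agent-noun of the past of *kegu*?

keguoteaj

*kegu* — final sound /u/ (a vowel) → -ot → *keguot*.
The final sound of the past-tense form *keguot* is /t/, which is a voiceless consonant, so the agentive suffix is -e, giving *keguote*.
The agentive form *keguote*: final sound = /e/, a vowel → -aj → *keguoteaj*.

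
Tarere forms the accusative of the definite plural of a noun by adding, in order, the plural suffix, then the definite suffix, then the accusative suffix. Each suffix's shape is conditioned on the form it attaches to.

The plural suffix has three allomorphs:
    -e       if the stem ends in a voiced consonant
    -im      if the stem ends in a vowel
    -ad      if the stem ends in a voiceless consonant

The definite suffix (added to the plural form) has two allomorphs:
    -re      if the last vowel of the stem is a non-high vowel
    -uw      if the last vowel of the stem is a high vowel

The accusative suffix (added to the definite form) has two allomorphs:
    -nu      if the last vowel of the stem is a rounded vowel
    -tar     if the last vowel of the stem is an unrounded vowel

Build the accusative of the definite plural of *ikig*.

ikigeretar

The final sound of *ikig* is /g/, which is a voiced consonant, so the plural suffix is -e, giving *ikige*.
The plural form *ikige* — last vowel /e/ (a non-high vowel) → -re → *ikigere*.
The last vowel of the definite form *ikigere* is /e/, which is an unrounded vowel, so the accusative suffix is -tar, giving *ikigeretar*.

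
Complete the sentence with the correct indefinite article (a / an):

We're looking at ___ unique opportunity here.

a

The indefinite article is chosen by the initial *sound* of the following word, not its spelling.
*unique* begins with the sound /juː/ (u pronounced /juː/) — a consonant sound.
So the article is *a*: We're looking at a unique opportunity here.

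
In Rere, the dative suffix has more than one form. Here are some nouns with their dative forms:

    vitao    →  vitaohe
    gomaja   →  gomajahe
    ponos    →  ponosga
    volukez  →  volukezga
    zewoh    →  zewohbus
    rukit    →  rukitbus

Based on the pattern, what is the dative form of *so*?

The suffix is conditioned by the final sound: -ga when the stem ends in a sibilant (*ponos*, *volukez*); -bus when the stem ends in a non-sibilant consonant (*zewoh*, *rukit*); -he when the stem ends in a vowel (*vitao*, *gomaja*).
The final sound of *so* is /o/, which is a vowel, so the suffix is -he, giving *sohe*.

sohe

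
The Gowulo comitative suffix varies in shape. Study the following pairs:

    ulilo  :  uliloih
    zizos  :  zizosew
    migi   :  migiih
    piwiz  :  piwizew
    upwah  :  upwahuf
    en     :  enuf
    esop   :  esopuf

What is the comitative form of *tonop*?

The pattern is sibilance of the final sound: -ew when the stem ends in a sibilant (*zizos*, *piwiz*); -uf when the stem ends in a non-sibilant consonant (*upwah*, *en*, *esop*); -ih when the stem ends in a vowel (*ulilo*, *migi*).
The final sound of *tonop* is /p/, which is a non-sibilant consonant, so the suffix is -uf, giving *tonopuf*.

tonopuf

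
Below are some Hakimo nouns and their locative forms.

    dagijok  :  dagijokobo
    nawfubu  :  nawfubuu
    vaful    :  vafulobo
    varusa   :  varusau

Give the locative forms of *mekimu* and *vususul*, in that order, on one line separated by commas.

The pattern is consonant vs. vowel: -obo when the stem ends in a consonant (*dagijok*, *vaful*); -u when the stem ends in a vowel (*nawfubu*, *varusa*).
The final sound of *mekimu* is /u/, which is a vowel, so the suffix is -u, giving *mekimuu*.
*vususul* — final sound /l/ (a consonant) → -obo → *vususulobo*.

mekimuu, vususulobo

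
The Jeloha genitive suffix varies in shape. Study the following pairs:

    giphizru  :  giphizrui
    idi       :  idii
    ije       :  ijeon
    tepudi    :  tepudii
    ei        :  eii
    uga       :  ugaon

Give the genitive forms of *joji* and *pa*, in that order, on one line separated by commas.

The alternation tracks the last vowel of the stem — -i when the last vowel of the stem is a high vowel (*giphizru*, *idi*, *tepudi*, *ei*); -on when the last vowel of the stem is a non-high vowel (*ije*, *uga*).
The last vowel of *joji* is /i/, which is a high vowel, so the suffix is -i, giving *jojii*.
*pa*: last vowel = /a/, a non-high vowel → -on → *paon*.

jojii, paon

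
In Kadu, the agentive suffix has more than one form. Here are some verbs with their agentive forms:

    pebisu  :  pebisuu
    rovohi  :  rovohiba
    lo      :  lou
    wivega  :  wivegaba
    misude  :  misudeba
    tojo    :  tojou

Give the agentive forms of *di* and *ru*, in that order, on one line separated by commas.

The pattern is rounding harmony: -u when the last vowel of the stem is a rounded vowel (*pebisu*, *lo*, *tojo*); -ba when the last vowel of the stem is an unrounded vowel (*rovohi*, *wivega*, *misude*).
*di* — last vowel /i/ (an unrounded vowel) → -ba → *diba*.
Since the last vowel of *ru* is /u/ (a rounded vowel), it takes -u, giving *ruu*.

diba, ruu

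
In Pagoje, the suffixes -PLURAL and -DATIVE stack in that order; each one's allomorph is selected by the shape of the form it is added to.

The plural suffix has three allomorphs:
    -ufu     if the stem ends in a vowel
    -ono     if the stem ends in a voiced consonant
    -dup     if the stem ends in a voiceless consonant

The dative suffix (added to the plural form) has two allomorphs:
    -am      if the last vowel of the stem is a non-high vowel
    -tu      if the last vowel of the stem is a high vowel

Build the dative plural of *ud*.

udonoam

The final sound of *ud* is /d/, which is a voiced consonant, so the plural suffix is -ono, giving *udono*.
The plural form *udono*: last vowel = /o/, a non-high vowel → -am → *udonoam*.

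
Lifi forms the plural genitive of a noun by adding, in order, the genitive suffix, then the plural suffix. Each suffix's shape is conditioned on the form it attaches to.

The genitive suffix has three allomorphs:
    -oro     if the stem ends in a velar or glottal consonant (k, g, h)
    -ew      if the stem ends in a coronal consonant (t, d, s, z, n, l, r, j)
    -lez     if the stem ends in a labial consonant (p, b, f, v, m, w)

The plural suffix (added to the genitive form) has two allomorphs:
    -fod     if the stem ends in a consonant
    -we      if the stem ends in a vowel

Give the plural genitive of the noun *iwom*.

Since the final consonant of *iwom* is /m/ (labial), it takes -lez, giving *iwomlez*.
The genitive form *iwomlez* — final sound /z/ (a consonant) → -fod → *iwomlezfod*.

iwomlezfod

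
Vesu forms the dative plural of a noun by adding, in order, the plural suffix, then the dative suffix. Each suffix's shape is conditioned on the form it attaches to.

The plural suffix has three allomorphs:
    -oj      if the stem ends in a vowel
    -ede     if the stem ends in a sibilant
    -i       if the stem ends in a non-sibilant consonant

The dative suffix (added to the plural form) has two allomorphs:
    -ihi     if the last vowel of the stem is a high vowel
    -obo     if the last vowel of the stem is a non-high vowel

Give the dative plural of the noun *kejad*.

*kejad*: final sound = /d/, a non-sibilant consonant → -i → *kejadi*.
Since the last vowel of the plural form *kejadi* is /i/ (a high vowel), it takes -ihi, giving *kejadiihi*.

kejadiihi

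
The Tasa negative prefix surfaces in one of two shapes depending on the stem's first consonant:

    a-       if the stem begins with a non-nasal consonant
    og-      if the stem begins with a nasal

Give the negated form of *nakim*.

ognakim

*nakim*: first consonant = /n/, a nasal → og- → *ognakim*.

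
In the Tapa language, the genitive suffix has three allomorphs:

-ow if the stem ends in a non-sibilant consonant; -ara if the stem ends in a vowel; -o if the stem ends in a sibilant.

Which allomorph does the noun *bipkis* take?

*bipkis*: final sound = /s/, a sibilant → -o.

-o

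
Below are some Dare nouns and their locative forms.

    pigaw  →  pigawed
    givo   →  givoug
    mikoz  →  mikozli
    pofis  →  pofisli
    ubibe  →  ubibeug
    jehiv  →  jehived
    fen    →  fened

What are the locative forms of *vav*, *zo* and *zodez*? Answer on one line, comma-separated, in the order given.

The suffix is conditioned by the final sound: -li when the stem ends in a sibilant (*mikoz*, *pofis*); -ed when the stem ends in a non-sibilant consonant (*pigaw*, *jehiv*, *fen*); -ug when the stem ends in a vowel (*givo*, *ubibe*).
Since the final sound of *vav* is /v/ (a non-sibilant consonant), it takes -ed, giving *vaved*.
*zo* — final sound /o/ (a vowel) → -ug → *zoug*.
*zodez* — final sound /z/ (a sibilant) → -li → *zodezli*.

vaved, zoug, zodezli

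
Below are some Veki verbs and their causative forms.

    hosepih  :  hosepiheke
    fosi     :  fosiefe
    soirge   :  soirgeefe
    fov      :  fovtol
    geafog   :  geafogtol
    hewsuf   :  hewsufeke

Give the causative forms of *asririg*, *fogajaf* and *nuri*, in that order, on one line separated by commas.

The pattern is voicing of the final sound: -eke when the stem ends in a voiceless consonant (*hosepih*, *hewsuf*); -tol when the stem ends in a voiced consonant (*fov*, *geafog*); -efe when the stem ends in a vowel (*fosi*, *soirge*).
*asririg* — final sound /g/ (a voiced consonant) → -tol → *asririgtol*.
Since the final sound of *fogajaf* is /f/ (a voiceless consonant), it takes -eke, giving *fogajafeke*.
*nuri* — final sound /i/ (a vowel) → -efe → *nuriefe*.

asririgtol, fogajafeke, nuriefe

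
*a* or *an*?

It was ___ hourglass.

an

The indefinite article is chosen by the initial *sound* of the following word, not its spelling.
*hourglass* begins with the sound /aʊ/ (silent h) — a vowel sound.
So the article is *an*: It was an hourglass.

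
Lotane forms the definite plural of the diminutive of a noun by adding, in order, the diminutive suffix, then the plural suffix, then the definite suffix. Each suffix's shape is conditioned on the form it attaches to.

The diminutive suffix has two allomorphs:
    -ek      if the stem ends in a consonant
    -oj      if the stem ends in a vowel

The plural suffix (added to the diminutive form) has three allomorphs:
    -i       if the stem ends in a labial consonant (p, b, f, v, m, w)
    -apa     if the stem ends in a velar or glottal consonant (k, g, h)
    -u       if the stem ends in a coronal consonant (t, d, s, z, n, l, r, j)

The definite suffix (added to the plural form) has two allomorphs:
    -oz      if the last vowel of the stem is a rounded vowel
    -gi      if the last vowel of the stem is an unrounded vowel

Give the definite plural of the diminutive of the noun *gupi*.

gupiojuoz

The final sound of *gupi* is /i/, which is a vowel, so the diminutive suffix is -oj, giving *gupioj*.
Since the final consonant of the diminutive form *gupioj* is /j/ (coronal), it takes -u, giving *gupioju*.
The plural form *gupioju*: last vowel = /u/, a rounded vowel → -oz → *gupiojuoz*.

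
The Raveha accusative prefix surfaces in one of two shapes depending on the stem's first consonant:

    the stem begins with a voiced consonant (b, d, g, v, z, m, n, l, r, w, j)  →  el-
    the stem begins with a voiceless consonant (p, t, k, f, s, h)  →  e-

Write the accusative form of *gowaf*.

elgowaf

Since the first consonant of *gowaf* is /g/ (voiced), it takes el-, giving *elgowaf*.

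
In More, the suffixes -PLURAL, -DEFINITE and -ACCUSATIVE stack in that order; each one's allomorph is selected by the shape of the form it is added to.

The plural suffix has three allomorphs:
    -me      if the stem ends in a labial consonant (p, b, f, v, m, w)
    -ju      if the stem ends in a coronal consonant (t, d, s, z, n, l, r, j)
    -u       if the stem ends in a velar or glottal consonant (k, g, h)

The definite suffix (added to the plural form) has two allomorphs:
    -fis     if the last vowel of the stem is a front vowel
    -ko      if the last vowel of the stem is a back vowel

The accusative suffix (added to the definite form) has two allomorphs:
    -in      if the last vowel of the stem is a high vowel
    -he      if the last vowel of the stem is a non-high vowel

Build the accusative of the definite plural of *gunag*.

*gunag* — final consonant /g/ (velar/glottal) → -u → *gunagu*.
Since the last vowel of the plural form *gunagu* is /u/ (a back vowel), it takes -ko, giving *gunaguko*.
Since the last vowel of the definite form *gunaguko* is /o/ (a non-high vowel), it takes -he, giving *gunagukohe*.

gunagukohe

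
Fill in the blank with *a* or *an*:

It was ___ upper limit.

The indefinite article is chosen by the initial *sound* of the following word, not its spelling.
*upper* begins with the sound /ʌ/ (u pronounced /ʌ/) — a vowel sound.
So the article is *an*: It was an upper limit.

an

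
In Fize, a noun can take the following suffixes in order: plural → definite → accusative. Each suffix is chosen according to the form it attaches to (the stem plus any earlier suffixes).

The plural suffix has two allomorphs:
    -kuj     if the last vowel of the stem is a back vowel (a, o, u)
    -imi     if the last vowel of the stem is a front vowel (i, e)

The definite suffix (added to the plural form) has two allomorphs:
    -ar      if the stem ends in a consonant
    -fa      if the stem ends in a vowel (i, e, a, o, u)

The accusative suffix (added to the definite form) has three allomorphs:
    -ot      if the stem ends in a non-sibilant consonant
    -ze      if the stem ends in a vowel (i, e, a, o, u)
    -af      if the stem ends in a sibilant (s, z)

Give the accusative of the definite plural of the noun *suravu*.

suravukujarot

Since the last vowel of *suravu* is /u/ (a back vowel), it takes -kuj, giving *suravukuj*.
The plural form *suravukuj* — final sound /j/ (a consonant) → -ar → *suravukujar*.
The final sound of the definite form *suravukujar* is /r/, which is a non-sibilant consonant, so the accusative suffix is -ot, giving *suravukujarot*.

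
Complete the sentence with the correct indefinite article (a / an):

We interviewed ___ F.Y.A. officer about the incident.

The indefinite article is chosen by the initial *sound* of the following word, not its spelling.
The initialism *F.Y.A.* is read letter by letter; the first letter, F, is pronounced /ɛf/, which begins with a vowel sound.
So the article is *an*: We interviewed an F.Y.A. officer about the incident.

an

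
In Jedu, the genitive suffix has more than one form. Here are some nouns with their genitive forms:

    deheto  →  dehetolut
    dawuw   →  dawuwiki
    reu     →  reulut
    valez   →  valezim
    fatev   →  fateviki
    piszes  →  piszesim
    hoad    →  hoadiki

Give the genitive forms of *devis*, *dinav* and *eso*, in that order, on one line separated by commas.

The suffix is conditioned by the final sound: -im when the stem ends in a sibilant (*valez*, *piszes*); -iki when the stem ends in a non-sibilant consonant (*dawuw*, *fatev*, *hoad*); -lut when the stem ends in a vowel (*deheto*, *reu*).
*devis* — final sound /s/ (a sibilant) → -im → *devisim*.
*dinav*: final sound = /v/, a non-sibilant consonant → -iki → *dinaviki*.
*eso* — final sound /o/ (a vowel) → -lut → *esolut*.

devisim, dinaviki, esolut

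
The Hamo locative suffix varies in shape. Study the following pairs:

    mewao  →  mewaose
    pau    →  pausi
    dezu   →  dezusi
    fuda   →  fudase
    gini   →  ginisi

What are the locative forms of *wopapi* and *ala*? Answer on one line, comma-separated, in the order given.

wopapisi, alase

The alternation tracks the last vowel of the stem — -si when the last vowel of the stem is a high vowel (*pau*, *dezu*, *gini*); -se when the last vowel of the stem is a non-high vowel (*mewao*, *fuda*).
Since the last vowel of *wopapi* is /i/ (a high vowel), it takes -si, giving *wopapisi*.
*ala* — last vowel /a/ (a non-high vowel) → -se → *alase*.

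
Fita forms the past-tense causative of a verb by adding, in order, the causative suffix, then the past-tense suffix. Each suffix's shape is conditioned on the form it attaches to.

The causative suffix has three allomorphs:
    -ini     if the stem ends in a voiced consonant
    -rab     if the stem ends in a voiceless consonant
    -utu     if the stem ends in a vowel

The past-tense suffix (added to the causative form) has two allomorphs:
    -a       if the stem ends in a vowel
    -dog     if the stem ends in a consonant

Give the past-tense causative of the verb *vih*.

vihrabdog

The final sound of *vih* is /h/, which is a voiceless consonant, so the causative suffix is -rab, giving *vihrab*.
Since the final sound of the causative form *vihrab* is /b/ (a consonant), it takes -dog, giving *vihrabdog*.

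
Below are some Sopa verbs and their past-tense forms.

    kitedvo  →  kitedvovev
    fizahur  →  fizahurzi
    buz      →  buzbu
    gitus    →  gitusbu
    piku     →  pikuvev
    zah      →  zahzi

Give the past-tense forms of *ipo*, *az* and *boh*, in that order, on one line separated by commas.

ipovev, azbu, bohzi

Looking at the final sound of each stem: -bu when the stem ends in a sibilant (*buz*, *gitus*); -zi when the stem ends in a non-sibilant consonant (*fizahur*, *zah*); -vev when the stem ends in a vowel (*kitedvo*, *piku*).
Since the final sound of *ipo* is /o/ (a vowel), it takes -vev, giving *ipovev*.
Since the final sound of *az* is /z/ (a sibilant), it takes -bu, giving *azbu*.
*boh*: final sound = /h/, a non-sibilant consonant → -zi → *bohzi*.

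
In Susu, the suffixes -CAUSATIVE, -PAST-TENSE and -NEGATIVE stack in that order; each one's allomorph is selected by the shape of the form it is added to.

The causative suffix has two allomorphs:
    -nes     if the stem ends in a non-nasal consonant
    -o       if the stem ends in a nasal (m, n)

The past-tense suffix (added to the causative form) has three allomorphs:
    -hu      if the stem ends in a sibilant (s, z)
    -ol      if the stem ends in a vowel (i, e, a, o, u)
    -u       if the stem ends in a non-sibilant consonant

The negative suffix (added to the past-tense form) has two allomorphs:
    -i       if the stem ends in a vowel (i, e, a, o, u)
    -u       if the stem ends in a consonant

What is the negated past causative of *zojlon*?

*zojlon*: final consonant = /n/, a nasal → -o → *zojlono*.
The final sound of the causative form *zojlono* is /o/, which is a vowel, so the past-tense suffix is -ol, giving *zojlonool*.
Since the final sound of the past-tense form *zojlonool* is /l/ (a consonant), it takes -u, giving *zojlonoolu*.

zojlonoolu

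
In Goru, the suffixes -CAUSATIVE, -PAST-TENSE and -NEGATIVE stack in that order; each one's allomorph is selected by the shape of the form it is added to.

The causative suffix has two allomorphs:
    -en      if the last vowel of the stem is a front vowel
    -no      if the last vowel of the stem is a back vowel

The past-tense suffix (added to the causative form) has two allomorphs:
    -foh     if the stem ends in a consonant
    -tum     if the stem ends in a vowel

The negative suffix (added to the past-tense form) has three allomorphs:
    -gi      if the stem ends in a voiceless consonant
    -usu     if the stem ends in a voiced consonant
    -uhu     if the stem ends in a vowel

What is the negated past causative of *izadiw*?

izadiwenfohgi

*izadiw* — last vowel /i/ (a front vowel) → -en → *izadiwen*.
The final sound of the causative form *izadiwen* is /n/, which is a consonant, so the past-tense suffix is -foh, giving *izadiwenfoh*.
The final sound of the past-tense form *izadiwenfoh* is /h/, which is a voiceless consonant, so the negative suffix is -gi, giving *izadiwenfohgi*.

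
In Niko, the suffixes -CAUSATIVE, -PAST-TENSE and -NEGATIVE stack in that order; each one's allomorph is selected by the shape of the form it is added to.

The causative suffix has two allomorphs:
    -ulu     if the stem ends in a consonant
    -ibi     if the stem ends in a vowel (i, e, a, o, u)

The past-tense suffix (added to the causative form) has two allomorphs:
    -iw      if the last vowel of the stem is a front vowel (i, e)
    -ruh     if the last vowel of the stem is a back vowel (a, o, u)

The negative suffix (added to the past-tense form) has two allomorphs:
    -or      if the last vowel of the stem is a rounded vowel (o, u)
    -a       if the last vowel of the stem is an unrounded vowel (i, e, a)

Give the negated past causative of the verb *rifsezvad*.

*rifsezvad*: final sound = /d/, a consonant → -ulu → *rifsezvadulu*.
The last vowel of the causative form *rifsezvadulu* is /u/, which is a back vowel, so the past-tense suffix is -ruh, giving *rifsezvaduluruh*.
Since the last vowel of the past-tense form *rifsezvaduluruh* is /u/ (a rounded vowel), it takes -or, giving *rifsezvaduluruhor*.

rifsezvaduluruhor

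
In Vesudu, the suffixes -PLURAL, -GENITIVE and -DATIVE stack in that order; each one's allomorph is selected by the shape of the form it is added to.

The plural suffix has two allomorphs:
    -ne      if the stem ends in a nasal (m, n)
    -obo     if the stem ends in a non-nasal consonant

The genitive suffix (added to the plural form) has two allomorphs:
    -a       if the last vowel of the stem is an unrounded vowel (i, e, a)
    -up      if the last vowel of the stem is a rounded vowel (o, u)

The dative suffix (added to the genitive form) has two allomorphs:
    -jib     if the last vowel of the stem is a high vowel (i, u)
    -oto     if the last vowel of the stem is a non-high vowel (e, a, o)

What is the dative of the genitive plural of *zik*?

The final consonant of *zik* is /k/, which is non-nasal, so the plural suffix is -obo, giving *zikobo*.
The plural form *zikobo*: last vowel = /o/, a rounded vowel → -up → *zikoboup*.
The genitive form *zikoboup* — last vowel /u/ (a high vowel) → -jib → *zikoboupjib*.

zikoboupjib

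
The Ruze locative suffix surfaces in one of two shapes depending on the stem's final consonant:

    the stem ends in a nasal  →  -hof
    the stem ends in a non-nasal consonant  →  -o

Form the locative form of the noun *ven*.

venhof

The final consonant of *ven* is /n/, which is a nasal, so the suffix is -hof, giving *venhof*.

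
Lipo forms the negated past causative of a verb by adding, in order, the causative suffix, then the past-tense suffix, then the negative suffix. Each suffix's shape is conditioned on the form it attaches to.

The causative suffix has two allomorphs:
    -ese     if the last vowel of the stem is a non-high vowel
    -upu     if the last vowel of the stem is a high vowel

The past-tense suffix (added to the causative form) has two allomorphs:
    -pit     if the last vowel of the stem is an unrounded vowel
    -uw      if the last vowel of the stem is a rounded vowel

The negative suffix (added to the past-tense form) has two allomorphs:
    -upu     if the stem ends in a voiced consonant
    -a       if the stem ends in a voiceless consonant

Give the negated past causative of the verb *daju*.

dajuupuuwupu

*daju*: last vowel = /u/, a high vowel → -upu → *dajuupu*.
The causative form *dajuupu*: last vowel = /u/, a rounded vowel → -uw → *dajuupuuw*.
The past-tense form *dajuupuuw* — final consonant /w/ (voiced) → -upu → *dajuupuuwupu*.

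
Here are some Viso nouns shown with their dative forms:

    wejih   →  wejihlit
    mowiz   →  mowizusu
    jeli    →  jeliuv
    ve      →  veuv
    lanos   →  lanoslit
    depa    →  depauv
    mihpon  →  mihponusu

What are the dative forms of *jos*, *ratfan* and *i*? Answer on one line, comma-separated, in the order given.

The suffix is conditioned by the final sound: -lit when the stem ends in a voiceless consonant (*wejih*, *lanos*); -usu when the stem ends in a voiced consonant (*mowiz*, *mihpon*); -uv when the stem ends in a vowel (*jeli*, *ve*, *depa*).
*jos* — final sound /s/ (a voiceless consonant) → -lit → *joslit*.
The final sound of *ratfan* is /n/, which is a voiced consonant, so the suffix is -usu, giving *ratfanusu*.
Since the final sound of *i* is /i/ (a vowel), it takes -uv, giving *iuv*.

joslit, ratfanusu, iuv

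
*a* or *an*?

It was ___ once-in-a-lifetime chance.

The indefinite article is chosen by the initial *sound* of the following word, not its spelling.
*once-in-a-lifetime* begins with the sound /wʌ/ (*once* pronounced with initial /w/) — a consonant sound.
So the article is *a*: It was a once-in-a-lifetime chance.

a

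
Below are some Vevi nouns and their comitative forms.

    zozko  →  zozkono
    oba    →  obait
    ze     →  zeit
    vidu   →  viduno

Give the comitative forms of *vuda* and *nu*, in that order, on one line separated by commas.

vudait, nuno

The suffix is conditioned by the last vowel: -no when the last vowel of the stem is a rounded vowel (*zozko*, *vidu*); -it when the last vowel of the stem is an unrounded vowel (*oba*, *ze*).
*vuda*: last vowel = /a/, an unrounded vowel → -it → *vudait*.
*nu*: last vowel = /u/, a rounded vowel → -no → *nuno*.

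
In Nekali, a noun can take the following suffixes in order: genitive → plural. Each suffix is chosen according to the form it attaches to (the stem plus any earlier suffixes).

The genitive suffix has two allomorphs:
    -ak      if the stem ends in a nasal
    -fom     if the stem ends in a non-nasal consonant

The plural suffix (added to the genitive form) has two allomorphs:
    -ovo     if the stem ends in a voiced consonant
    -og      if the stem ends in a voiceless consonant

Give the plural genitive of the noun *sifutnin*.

sifutninakog

Since the final consonant of *sifutnin* is /n/ (a nasal), it takes -ak, giving *sifutninak*.
The final consonant of the genitive form *sifutninak* is /k/, which is voiceless, so the plural suffix is -og, giving *sifutninakog*.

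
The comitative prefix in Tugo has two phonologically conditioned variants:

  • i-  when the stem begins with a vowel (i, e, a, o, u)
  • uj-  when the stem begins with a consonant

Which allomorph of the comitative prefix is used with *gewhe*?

uj-

*gewhe*: first sound = /g/, a consonant → uj-.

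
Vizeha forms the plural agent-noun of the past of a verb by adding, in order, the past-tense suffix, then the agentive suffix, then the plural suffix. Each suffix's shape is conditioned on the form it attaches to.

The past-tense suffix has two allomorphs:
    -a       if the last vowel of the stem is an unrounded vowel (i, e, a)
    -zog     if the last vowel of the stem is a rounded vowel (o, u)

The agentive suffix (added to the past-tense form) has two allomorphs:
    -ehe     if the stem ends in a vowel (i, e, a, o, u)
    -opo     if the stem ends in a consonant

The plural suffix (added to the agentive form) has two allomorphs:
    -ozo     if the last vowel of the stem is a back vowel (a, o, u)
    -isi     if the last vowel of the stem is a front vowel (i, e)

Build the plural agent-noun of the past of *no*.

The last vowel of *no* is /o/, which is a rounded vowel, so the past-tense suffix is -zog, giving *nozog*.
The final sound of the past-tense form *nozog* is /g/, which is a consonant, so the agentive suffix is -opo, giving *nozogopo*.
The last vowel of the agentive form *nozogopo* is /o/, which is a back vowel, so the plural suffix is -ozo, giving *nozogopoozo*.

nozogopoozo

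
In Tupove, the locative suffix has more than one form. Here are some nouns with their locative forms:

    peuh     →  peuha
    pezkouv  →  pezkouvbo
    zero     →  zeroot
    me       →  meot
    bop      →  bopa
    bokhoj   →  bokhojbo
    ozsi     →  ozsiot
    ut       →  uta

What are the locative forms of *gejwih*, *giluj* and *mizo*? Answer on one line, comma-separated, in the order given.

The pattern is voicing of the final sound: -a when the stem ends in a voiceless consonant (*peuh*, *bop*, *ut*); -bo when the stem ends in a voiced consonant (*pezkouv*, *bokhoj*); -ot when the stem ends in a vowel (*zero*, *me*, *ozsi*).
*gejwih*: final sound = /h/, a voiceless consonant → -a → *gejwiha*.
*giluj* — final sound /j/ (a voiced consonant) → -bo → *gilujbo*.
Since the final sound of *mizo* is /o/ (a vowel), it takes -ot, giving *mizoot*.

gejwiha, gilujbo, mizoot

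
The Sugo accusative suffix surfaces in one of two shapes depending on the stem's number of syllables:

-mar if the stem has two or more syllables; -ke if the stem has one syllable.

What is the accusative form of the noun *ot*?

otke

With one syllable, *ot* takes -ke → *otke*.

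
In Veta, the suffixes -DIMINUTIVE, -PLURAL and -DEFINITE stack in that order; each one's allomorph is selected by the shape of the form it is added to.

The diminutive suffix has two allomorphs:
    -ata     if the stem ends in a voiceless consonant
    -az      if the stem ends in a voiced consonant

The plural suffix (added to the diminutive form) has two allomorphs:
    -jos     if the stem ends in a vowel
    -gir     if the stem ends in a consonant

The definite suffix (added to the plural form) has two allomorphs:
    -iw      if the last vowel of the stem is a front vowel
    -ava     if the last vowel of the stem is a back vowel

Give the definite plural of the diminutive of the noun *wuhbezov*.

wuhbezovazgiriw

The final consonant of *wuhbezov* is /v/, which is voiced, so the diminutive suffix is -az, giving *wuhbezovaz*.
The diminutive form *wuhbezovaz*: final sound = /z/, a consonant → -gir → *wuhbezovazgir*.
The plural form *wuhbezovazgir*: last vowel = /i/, a front vowel → -iw → *wuhbezovazgiriw*.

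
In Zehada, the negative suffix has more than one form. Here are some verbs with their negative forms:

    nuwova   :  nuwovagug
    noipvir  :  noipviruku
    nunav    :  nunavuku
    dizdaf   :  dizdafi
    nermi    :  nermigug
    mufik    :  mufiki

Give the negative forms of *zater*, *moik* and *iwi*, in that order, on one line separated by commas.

zateruku, moiki, iwigug

The alternation tracks the final sound of the stem — -i when the stem ends in a voiceless consonant (*dizdaf*, *mufik*); -uku when the stem ends in a voiced consonant (*noipvir*, *nunav*); -gug when the stem ends in a vowel (*nuwova*, *nermi*).
*zater* — final sound /r/ (a voiced consonant) → -uku → *zateruku*.
Since the final sound of *moik* is /k/ (a voiceless consonant), it takes -i, giving *moiki*.
Since the final sound of *iwi* is /i/ (a vowel), it takes -gug, giving *iwigug*.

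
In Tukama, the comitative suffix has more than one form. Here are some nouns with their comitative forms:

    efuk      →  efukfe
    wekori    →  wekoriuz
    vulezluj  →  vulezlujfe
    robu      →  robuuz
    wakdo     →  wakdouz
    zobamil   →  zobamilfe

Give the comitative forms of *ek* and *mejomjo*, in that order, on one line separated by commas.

The alternation tracks the final sound of the stem — -fe when the stem ends in a consonant (*efuk*, *vulezluj*, *zobamil*); -uz when the stem ends in a vowel (*wekori*, *robu*, *wakdo*).
*ek* — final sound /k/ (a consonant) → -fe → *ekfe*.
*mejomjo* — final sound /o/ (a vowel) → -uz → *mejomjouz*.

ekfe, mejomjouz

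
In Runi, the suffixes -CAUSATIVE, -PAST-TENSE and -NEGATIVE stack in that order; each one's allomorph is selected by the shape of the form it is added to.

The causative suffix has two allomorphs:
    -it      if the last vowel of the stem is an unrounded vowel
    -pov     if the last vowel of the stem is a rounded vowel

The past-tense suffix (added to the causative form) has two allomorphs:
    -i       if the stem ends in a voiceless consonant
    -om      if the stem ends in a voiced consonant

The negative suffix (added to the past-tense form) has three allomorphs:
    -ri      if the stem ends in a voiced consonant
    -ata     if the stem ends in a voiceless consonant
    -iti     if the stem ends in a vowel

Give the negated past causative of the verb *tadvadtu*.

tadvadtupovomri

The last vowel of *tadvadtu* is /u/, which is a rounded vowel, so the causative suffix is -pov, giving *tadvadtupov*.
The causative form *tadvadtupov*: final consonant = /v/, voiced → -om → *tadvadtupovom*.
Since the final sound of the past-tense form *tadvadtupovom* is /m/ (a voiced consonant), it takes -ri, giving *tadvadtupovomri*.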